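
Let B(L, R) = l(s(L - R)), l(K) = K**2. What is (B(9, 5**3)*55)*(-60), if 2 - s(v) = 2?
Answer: 0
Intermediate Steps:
s(v) = 0 (s(v) = 2 - 1*2 = 2 - 2 = 0)
B(L, R) = 0 (B(L, R) = 0**2 = 0)
(B(9, 5**3)*55)*(-60) = (0*55)*(-60) = 0*(-60) = 0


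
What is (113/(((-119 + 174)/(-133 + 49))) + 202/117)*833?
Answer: -915845182/6435 ≈ -1.4232e+5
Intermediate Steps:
(113/(((-119 + 174)/(-133 + 49))) + 202/117)*833 = (113/((55/(-84))) + 202*(1/117))*833 = (113/((55*(-1/84))) + 202/117)*833 = (113/(-55/84) + 202/117)*833 = (113*(-84/55) + 202/117)*833 = (-9492/55 + 202/117)*833 = -1099454/6435*833 = -915845182/6435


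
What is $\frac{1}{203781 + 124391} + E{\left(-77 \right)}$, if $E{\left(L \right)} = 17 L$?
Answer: $- \frac{429577147}{328172} \approx -1309.0$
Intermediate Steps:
$\frac{1}{203781 + 124391} + E{\left(-77 \right)} = \frac{1}{203781 + 124391} + 17 \left(-77\right) = \frac{1}{328172} - 1309 = - \frac{429577147}{328172}$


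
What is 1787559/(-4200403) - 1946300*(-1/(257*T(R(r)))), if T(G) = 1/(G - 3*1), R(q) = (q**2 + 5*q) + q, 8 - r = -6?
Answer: 2264542228012637/1079503571 ≈ 2.0978e+6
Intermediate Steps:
r = 14 (r = 8 - 1*(-6) = 8 + 6 = 14)
R(q) = q**2 + 6*q
T(G) = 1/(-3 + G) (T(G) = 1/(G - 3) = 1/(-3 + G))
1787559/(-4200403) - 1946300*(-1/(257*T(R(r)))) = 1787559/(-4200403) - (5838900/257 - 27248200*(6 + 14)/257) = 1787559*(-1/4200403) - 1946300/(-257/(-3 + 14*20)) = -1787559/4200403 - 1946300/(-257/(-3 + 280)) = -1787559/4200403 - 1946300/(-257/277) = -1787559/4200403 - 1946300*(-277/257) = -1787559/4200403 + 539125100/257 = 2264542228012637/1079503571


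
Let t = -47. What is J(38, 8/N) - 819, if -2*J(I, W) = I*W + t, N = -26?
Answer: -20531/26 ≈ -789.65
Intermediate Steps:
J(I, W) = 47/2 - I*W/2 (J(I, W) = -(I*W - 47)/2 = -(-47 + I*W)/2 = 47/2 - I*W/2)
J(38, 8/N) - 819 = (47/2 - 1/2*38*8/(-26)) - 819 = (47/2 - 1/2*38*8*(-1/26)) - 819 = (47/2 - 1/2*38*(-4/13)) - 819 = (47/2 + 76/13) - 819 = 763/26 - 819 = -20531/26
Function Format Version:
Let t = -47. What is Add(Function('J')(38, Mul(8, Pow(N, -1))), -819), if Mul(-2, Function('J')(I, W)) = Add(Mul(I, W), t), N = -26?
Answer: Rational(-20531, 26) ≈ -789.65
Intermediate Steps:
Function('J')(I, W) = Add(Rational(47, 2), Mul(Rational(-1, 2), I, W)) (Function('J')(I, W) = Mul(Rational(-1, 2), Add(Mul(I, W), -47)) = Mul(Rational(-1, 2), Add(-47, Mul(I, W))) = Add(Rational(47, 2), Mul(Rational(-1, 2), I, W)))
Add(Function('J')(38, Mul(8, Pow(N, -1))), -819) = Add(Add(Rational(47, 2), Mul(Rational(-1, 2), 38, Mul(8, Pow(-26, -1)))), -819) = Add(Add(Rational(47, 2), Mul(Rational(-1, 2), 38, Mul(8, Rational(-1, 26)))), -819) = Add(Add(Rational(47, 2), Mul(Rational(-1, 2), 38, Rational(-4, 13))), -819) = Add(Add(Rational(47, 2), Rational(76, 13)), -819) = Add(Rational(763, 26), -819) = Rational(-20531, 26)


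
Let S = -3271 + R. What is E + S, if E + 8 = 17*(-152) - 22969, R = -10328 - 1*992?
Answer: -40152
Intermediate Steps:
R = -11320 (R = -10328 - 992 = -11320)
E = -25561 (E = -8 + (17*(-152) - 22969) = -8 + (-2584 - 22969) = -8 - 25553 = -25561)
S = -14591 (S = -3271 - 11320 = -14591)
E + S = -25561 - 14591 = -40152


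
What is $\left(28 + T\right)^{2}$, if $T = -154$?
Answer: $15876$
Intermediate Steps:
$\left(28 + T\right)^{2} = \left(28 - 154\right)^{2} = \left(-126\right)^{2} = 15876$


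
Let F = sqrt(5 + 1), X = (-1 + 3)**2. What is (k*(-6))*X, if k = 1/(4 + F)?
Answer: -48/5 + 12*sqrt(6)/5 ≈ -3.7212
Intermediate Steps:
X = 4 (X = 2**2 = 4)
F = sqrt(6) ≈ 2.4495
k = 1/(4 + sqrt(6)) ≈ 0.15505
(k*(-6))*X = ((2/5 - sqrt(6)/10)*(-6))*4 = (-12/5 + 3*sqrt(6)/5)*4 = -48/5 + 12*sqrt(6)/5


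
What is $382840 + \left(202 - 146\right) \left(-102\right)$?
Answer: $377128$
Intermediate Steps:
$382840 + \left(202 - 146\right) \left(-102\right) = 382840 + 56 \left(-102\right) = 382840 - 5712 = 377128$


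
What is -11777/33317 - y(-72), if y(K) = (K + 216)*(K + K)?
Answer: 690849535/33317 ≈ 20736.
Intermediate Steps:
y(K) = 2*K*(216 + K) (y(K) = (216 + K)*(2*K) = 2*K*(216 + K))
-11777/33317 - y(-72) = -11777/33317 - 2*(-72)*(216 - 72) = -11777*1/33317 - 2*(-72)*144 = -11777/33317 - 1*(-20736) = -11777/33317 + 20736 = 690849535/33317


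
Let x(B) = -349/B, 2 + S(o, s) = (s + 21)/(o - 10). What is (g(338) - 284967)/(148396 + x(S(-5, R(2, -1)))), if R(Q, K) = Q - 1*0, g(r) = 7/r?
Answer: -5104898467/2660135374 ≈ -1.9190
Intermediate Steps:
R(Q, K) = Q (R(Q, K) = Q + 0 = Q)
S(o, s) = -2 + (21 + s)/(-10 + o) (S(o, s) = -2 + (s + 21)/(o - 10) = -2 + (21 + s)/(-10 + o))
(g(338) - 284967)/(148396 + x(S(-5, R(2, -1)))) = (7/338 - 284967)/(148396 - 349*(-10 - 5)/(41 + 2 - 2*(-5))) = (7*(1/338) - 284967)/(148396 - 349*(-15/(41 + 2 + 10))) = (7/338 - 284967)/(148396 - 349/((-1/15*53))) = -96318839/(338*(148396 - 349/(-53/15))) = -96318839/(338*(148396 - 349*(-15/53))) = -96318839/(338*(148396 + 5235/53)) = -96318839/(338*7870223/53) = -96318839/338*53/7870223 = -5104898467/2660135374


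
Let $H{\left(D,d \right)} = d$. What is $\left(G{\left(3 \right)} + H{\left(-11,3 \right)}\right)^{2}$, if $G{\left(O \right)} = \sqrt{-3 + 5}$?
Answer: $\left(3 + \sqrt{2}\right)^{2} \approx 19.485$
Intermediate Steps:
$G{\left(O \right)} = \sqrt{2}$
$\left(G{\left(3 \right)} + H{\left(-11,3 \right)}\right)^{2} = \left(\sqrt{2} + 3\right)^{2} = \left(3 + \sqrt{2}\right)^{2}$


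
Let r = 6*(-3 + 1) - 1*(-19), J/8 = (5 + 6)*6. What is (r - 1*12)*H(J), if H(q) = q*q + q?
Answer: -1396560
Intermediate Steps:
J = 528 (J = 8*((5 + 6)*6) = 8*(11*6) = 8*66 = 528)
H(q) = q + q² (H(q) = q² + q = q + q²)
r = 7 (r = 6*(-2) + 19 = -12 + 19 = 7)
(r - 1*12)*H(J) = (7 - 1*12)*(528*(1 + 528)) = (7 - 12)*(528*529) = -5*279312 = -1396560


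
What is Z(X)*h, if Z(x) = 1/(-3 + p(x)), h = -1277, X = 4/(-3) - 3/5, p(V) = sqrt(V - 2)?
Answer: 57465/194 + 1277*I*sqrt(885)/194 ≈ 296.21 + 195.82*I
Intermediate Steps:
p(V) = sqrt(-2 + V)
X = -29/15 (X = 4*(-1/3) - 3*1/5 = -4/3 - 3/5 = -29/15 ≈ -1.9333)
Z(x) = 1/(-3 + sqrt(-2 + x))
Z(X)*h = -1277/(-3 + sqrt(-2 - 29/15)) = -1277/(-3 + sqrt(-59/15)) = -1277/(-3 + I*sqrt(885)/15)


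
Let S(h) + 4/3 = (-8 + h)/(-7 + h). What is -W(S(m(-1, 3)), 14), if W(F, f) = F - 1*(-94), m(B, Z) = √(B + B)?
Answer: -4784/51 - I*√2/51 ≈ -93.804 - 0.02773*I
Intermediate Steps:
m(B, Z) = √2*√B (m(B, Z) = √(2*B) = √2*√B)
S(h) = -4/3 + (-8 + h)/(-7 + h)
W(F, f) = 94 + F (W(F, f) = F + 94 = 94 + F)
-W(S(m(-1, 3)), 14) = -(94 + (4 - √2*√(-1))/(3*(-7 + √2*√(-1)))) = -(94 + (4 - √2*I)/(3*(-7 + √2*I))) = -(94 + (4 - I*√2)/(3*(-7 + I*√2))) = -94 - (4 - I*√2)/(3*(-7 + I*√2))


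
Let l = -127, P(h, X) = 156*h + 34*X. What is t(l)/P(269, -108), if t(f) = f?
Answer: -127/38292 ≈ -0.0033166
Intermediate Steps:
P(h, X) = 34*X + 156*h
t(l)/P(269, -108) = -127/(34*(-108) + 156*269) = -127/(-3672 + 41964) = -127/38292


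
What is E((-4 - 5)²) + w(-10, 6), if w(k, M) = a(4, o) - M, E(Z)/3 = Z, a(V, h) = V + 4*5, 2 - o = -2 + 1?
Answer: 261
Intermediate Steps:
o = 3 (o = 2 - (-2 + 1) = 2 - 1*(-1) = 2 + 1 = 3)
a(V, h) = 20 + V (a(V, h) = V + 20 = 20 + V)
E(Z) = 3*Z
w(k, M) = 24 - M (w(k, M) = (20 + 4) - M = 24 - M)
E((-4 - 5)²) + w(-10, 6) = 3*(-4 - 5)² + (24 - 1*6) = 3*(-9)² + (24 - 6) = 3*81 + 18 = 243 + 18 = 261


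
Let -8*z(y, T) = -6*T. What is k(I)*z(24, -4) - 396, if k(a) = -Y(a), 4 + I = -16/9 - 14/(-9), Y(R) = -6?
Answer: -414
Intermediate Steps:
z(y, T) = 3*T/4 (z(y, T) = -(-3)*T/4 = 3*T/4)
I = -38/9 (I = -4 + (-16/9 - 14/(-9)) = -4 + (-16*⅑ - 14*(-⅑)) = -4 + (-16/9 + 14/9) = -4 - 2/9 = -38/9 ≈ -4.2222)
k(a) = 6 (k(a) = -1*(-6) = 6)
k(I)*z(24, -4) - 396 = 6*((¾)*(-4)) - 396 = 6*(-3) - 396 = -18 - 396 = -414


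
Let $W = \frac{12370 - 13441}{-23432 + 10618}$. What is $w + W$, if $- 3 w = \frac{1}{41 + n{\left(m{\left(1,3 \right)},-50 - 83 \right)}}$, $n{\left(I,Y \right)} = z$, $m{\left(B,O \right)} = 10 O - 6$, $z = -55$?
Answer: $\frac{14449}{134547} \approx 0.10739$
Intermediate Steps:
$m{\left(B,O \right)} = -6 + 10 O$
$n{\left(I,Y \right)} = -55$
$w = \frac{1}{42}$ ($w = - \frac{1}{3 \left(41 - 55\right)} = - \frac{1}{3 \left(-14\right)} = \left(- \frac{1}{3}\right) \left(- \frac{1}{14}\right) = \frac{1}{42} \approx 0.02381$)
$W = \frac{1071}{12814}$ ($W = - \frac{1071}{-12814} = \left(-1071\right) \left(- \frac{1}{12814}\right) = \frac{1071}{12814} \approx 0.08358$)
$w + W = \frac{1}{42} + \frac{1071}{12814} = \frac{14449}{134547}$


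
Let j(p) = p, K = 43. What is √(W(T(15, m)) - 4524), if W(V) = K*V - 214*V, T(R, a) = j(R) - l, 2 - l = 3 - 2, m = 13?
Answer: I*√6918 ≈ 83.175*I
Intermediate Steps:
l = 1 (l = 2 - (3 - 2) = 2 - 1*1 = 2 - 1 = 1)
T(R, a) = -1 + R (T(R, a) = R - 1*1 = R - 1 = -1 + R)
W(V) = -171*V (W(V) = 43*V - 214*V = -171*V)
√(W(T(15, m)) - 4524) = √(-171*(-1 + 15) - 4524) = √(-171*14 - 4524) = √(-2394 - 4524) = √(-6918) = I*√6918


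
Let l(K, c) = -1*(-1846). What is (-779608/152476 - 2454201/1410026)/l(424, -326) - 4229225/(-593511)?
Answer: 419406130579777371319/58888309738116388764 ≈ 7.1221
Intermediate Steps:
l(K, c) = 1846
(-779608/152476 - 2454201/1410026)/l(424, -326) - 4229225/(-593511) = (-779608/152476 - 2454201/1410026)/1846 - 4229225/(-593511) = (-779608*1/152476 - 2454201*1/1410026)*(1/1846) - 4229225*(-1/593511) = (-194902/38119 - 2454201/1410026)*(1/1846) + 4229225/593511 = -368368575371/53748781094*1/1846 + 4229225/593511 = -368368575371/99220249899524 + 4229225/593511 = 419406130579777371319/58888309738116388764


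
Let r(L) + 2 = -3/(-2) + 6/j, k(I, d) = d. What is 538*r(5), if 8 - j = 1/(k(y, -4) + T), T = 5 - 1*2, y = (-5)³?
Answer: 269/3 ≈ 89.667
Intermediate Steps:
y = -125
T = 3 (T = 5 - 2 = 3)
j = 9 (j = 8 - 1/(-4 + 3) = 8 - 1/(-1) = 8 - 1*(-1) = 8 + 1 = 9)
r(L) = ⅙ (r(L) = -2 + (-3/(-2) + 6/9) = -2 + (-3*(-½) + 6*(⅑)) = -2 + (3/2 + ⅔) = -2 + 13/6 = ⅙)
538*r(5) = 538*(⅙) = 269/3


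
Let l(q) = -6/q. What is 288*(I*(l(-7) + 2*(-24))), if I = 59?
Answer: -5607360/7 ≈ -8.0105e+5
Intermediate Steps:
288*(I*(l(-7) + 2*(-24))) = 288*(59*(-6/(-7) + 2*(-24))) = 288*(59*(-6*(-⅐) - 48)) = 288*(59*(6/7 - 48)) = 288*(59*(-330/7)) = 288*(-19470/7) = -5607360/7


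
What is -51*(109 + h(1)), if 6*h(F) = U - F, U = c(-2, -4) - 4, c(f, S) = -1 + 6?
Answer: -5559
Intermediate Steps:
c(f, S) = 5
U = 1 (U = 5 - 4 = 1)
h(F) = ⅙ - F/6 (h(F) = (1 - F)/6 = ⅙ - F/6)
-51*(109 + h(1)) = -51*(109 + (⅙ - ⅙*1)) = -51*(109 + (⅙ - ⅙)) = -51*(109 + 0) = -51*109 = -5559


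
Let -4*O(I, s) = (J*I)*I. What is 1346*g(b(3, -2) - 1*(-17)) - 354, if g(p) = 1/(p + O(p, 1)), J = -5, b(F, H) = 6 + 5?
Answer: -177743/504 ≈ -352.66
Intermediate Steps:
b(F, H) = 11
O(I, s) = 5*I²/4 (O(I, s) = -(-5*I)*I/4 = -(-5)*I²/4 = 5*I²/4)
g(p) = 1/(p + 5*p²/4)
1346*g(b(3, -2) - 1*(-17)) - 354 = 1346*(4/((11 - 1*(-17))*(4 + 5*(11 - 1*(-17))))) - 354 = 1346*(4/((11 + 17)*(4 + 5*(11 + 17)))) - 354 = 1346*(4/(28*(4 + 5*28))) - 354 = 1346*(4*(1/28)/(4 + 140)) - 354 = 1346*(4*(1/28)/144) - 354 = 1346*(4*(1/28)*(1/144)) - 354 = 1346*(1/1008) - 354 = 673/504 - 354 = -177743/504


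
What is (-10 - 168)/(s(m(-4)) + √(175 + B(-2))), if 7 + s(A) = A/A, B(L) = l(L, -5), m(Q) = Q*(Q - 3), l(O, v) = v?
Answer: -534/67 - 89*√170/67 ≈ -25.290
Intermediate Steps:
m(Q) = Q*(-3 + Q)
B(L) = -5
s(A) = -6 (s(A) = -7 + A/A = -7 + 1 = -6)
(-10 - 168)/(s(m(-4)) + √(175 + B(-2))) = (-10 - 168)/(-6 + √(175 - 5)) = -178/(-6 + √170)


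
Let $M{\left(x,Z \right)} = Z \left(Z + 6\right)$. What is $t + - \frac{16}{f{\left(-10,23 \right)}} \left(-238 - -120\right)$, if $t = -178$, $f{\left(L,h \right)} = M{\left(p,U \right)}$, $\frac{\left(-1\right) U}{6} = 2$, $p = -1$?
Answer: $- \frac{1366}{9} \approx -151.78$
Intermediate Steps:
$U = -12$ ($U = \left(-6\right) 2 = -12$)
$M{\left(x,Z \right)} = Z \left(6 + Z\right)$
$f{\left(L,h \right)} = 72$ ($f{\left(L,h \right)} = - 12 \left(6 - 12\right) = \left(-12\right) \left(-6\right) = 72$)
$t + - \frac{16}{f{\left(-10,23 \right)}} \left(-238 - -120\right) = -178 + - \frac{16}{72} \left(-238 - -120\right) = -178 + \left(-16\right) \frac{1}{72} \left(-238 + 120\right) = -178 - - \frac{236}{9} = -178 + \frac{236}{9} = - \frac{1366}{9}$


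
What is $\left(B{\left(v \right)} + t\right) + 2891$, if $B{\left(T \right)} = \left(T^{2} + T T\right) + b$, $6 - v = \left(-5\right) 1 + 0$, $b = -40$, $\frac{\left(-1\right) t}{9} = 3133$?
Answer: $-25104$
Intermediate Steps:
$t = -28197$ ($t = \left(-9\right) 3133 = -28197$)
$v = 11$ ($v = 6 - \left(\left(-5\right) 1 + 0\right) = 6 - \left(-5 + 0\right) = 6 - -5 = 6 + 5 = 11$)
$B{\left(T \right)} = -40 + 2 T^{2}$ ($B{\left(T \right)} = \left(T^{2} + T T\right) - 40 = \left(T^{2} + T^{2}\right) - 40 = 2 T^{2} - 40 = -40 + 2 T^{2}$)
$\left(B{\left(v \right)} + t\right) + 2891 = \left(\left(-40 + 2 \cdot 11^{2}\right) - 28197\right) + 2891 = \left(\left(-40 + 2 \cdot 121\right) - 28197\right) + 2891 = \left(\left(-40 + 242\right) - 28197\right) + 2891 = \left(202 - 28197\right) + 2891 = -27995 + 2891 = -25104$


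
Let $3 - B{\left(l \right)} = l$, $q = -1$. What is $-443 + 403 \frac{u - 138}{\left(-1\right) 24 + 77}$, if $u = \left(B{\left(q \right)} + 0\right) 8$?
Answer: $-1249$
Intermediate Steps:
$B{\left(l \right)} = 3 - l$
$u = 32$ ($u = \left(\left(3 - -1\right) + 0\right) 8 = \left(\left(3 + 1\right) + 0\right) 8 = \left(4 + 0\right) 8 = 4 \cdot 8 = 32$)
$-443 + 403 \frac{u - 138}{\left(-1\right) 24 + 77} = -443 + 403 \frac{32 - 138}{\left(-1\right) 24 + 77} = -443 + 403 \left(- \frac{106}{-24 + 77}\right) = -443 + 403 \left(- \frac{106}{53}\right) = -443 + 403 \left(\left(-106\right) \frac{1}{53}\right) = -443 + 403 \left(-2\right) = -443 - 806 = -1249$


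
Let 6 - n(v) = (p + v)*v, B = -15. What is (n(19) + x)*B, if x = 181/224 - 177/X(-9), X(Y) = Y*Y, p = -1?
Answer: 10202285/2016 ≈ 5060.7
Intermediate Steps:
X(Y) = Y²
n(v) = 6 - v*(-1 + v) (n(v) = 6 - (-1 + v)*v = 6 - v*(-1 + v))
x = -8329/6048 (x = 181/224 - 177/((-9)²) = 181*(1/224) - 177/81 = 181/224 - 177*1/81 = 181/224 - 59/27 = -8329/6048 ≈ -1.3771)
(n(19) + x)*B = ((6 + 19 - 1*19²) - 8329/6048)*(-15) = ((6 + 19 - 1*361) - 8329/6048)*(-15) = ((6 + 19 - 361) - 8329/6048)*(-15) = (-336 - 8329/6048)*(-15) = -2040457/6048*(-15) = 10202285/2016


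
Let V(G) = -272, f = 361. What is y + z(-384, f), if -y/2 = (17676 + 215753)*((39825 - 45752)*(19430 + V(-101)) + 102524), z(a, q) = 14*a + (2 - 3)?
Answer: 52963612442859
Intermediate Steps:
z(a, q) = -1 + 14*a (z(a, q) = 14*a - 1 = -1 + 14*a)
y = 52963612448236 (y = -2*(17676 + 215753)*((39825 - 45752)*(19430 - 272) + 102524) = -466858*(-5927*19158 + 102524) = -466858*(-113549466 + 102524) = -466858*(-113446942) = -2*(-26481806224118) = 52963612448236)
y + z(-384, f) = 52963612448236 + (-1 + 14*(-384)) = 52963612448236 + (-1 - 5376) = 52963612448236 - 5377 = 52963612442859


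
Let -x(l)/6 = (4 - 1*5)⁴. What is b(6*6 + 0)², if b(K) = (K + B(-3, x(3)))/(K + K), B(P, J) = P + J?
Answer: 9/64 ≈ 0.14063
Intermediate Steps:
x(l) = -6 (x(l) = -6*(4 - 1*5)⁴ = -6*(4 - 5)⁴ = -6*(-1)⁴ = -6*1 = -6)
B(P, J) = J + P
b(K) = (-9 + K)/(2*K) (b(K) = (K + (-6 - 3))/(K + K) = (K - 9)/((2*K)) = (-9 + K)*(1/(2*K)) = (-9 + K)/(2*K))
b(6*6 + 0)² = ((-9 + (6*6 + 0))/(2*(6*6 + 0)))² = ((-9 + (36 + 0))/(2*(36 + 0)))² = ((½)*(-9 + 36)/36)² = ((½)*(1/36)*27)² = (3/8)² = 9/64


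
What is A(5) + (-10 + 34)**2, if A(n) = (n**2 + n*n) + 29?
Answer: 655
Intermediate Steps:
A(n) = 29 + 2*n**2 (A(n) = (n**2 + n**2) + 29 = 2*n**2 + 29 = 29 + 2*n**2)
A(5) + (-10 + 34)**2 = (29 + 2*5**2) + (-10 + 34)**2 = (29 + 2*25) + 24**2 = (29 + 50) + 576 = 79 + 576 = 655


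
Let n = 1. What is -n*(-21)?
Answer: 21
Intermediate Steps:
-n*(-21) = -1*1*(-21) = -1*(-21) = 21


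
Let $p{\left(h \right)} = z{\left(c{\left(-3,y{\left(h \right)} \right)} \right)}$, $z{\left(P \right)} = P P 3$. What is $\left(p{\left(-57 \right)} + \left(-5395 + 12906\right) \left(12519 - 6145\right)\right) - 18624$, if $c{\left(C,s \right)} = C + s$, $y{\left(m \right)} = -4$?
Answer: $47856637$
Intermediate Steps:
$z{\left(P \right)} = 3 P^{2}$ ($z{\left(P \right)} = P^{2} \cdot 3 = 3 P^{2}$)
$p{\left(h \right)} = 147$ ($p{\left(h \right)} = 3 \left(-3 - 4\right)^{2} = 3 \left(-7\right)^{2} = 3 \cdot 49 = 147$)
$\left(p{\left(-57 \right)} + \left(-5395 + 12906\right) \left(12519 - 6145\right)\right) - 18624 = \left(147 + \left(-5395 + 12906\right) \left(12519 - 6145\right)\right) - 18624 = \left(147 + 7511 \cdot 6374\right) - 18624 = \left(147 + 47875114\right) - 18624 = 47875261 - 18624 = 47856637$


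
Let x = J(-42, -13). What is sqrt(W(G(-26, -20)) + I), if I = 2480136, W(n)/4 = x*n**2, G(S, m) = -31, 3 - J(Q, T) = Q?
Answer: 2*sqrt(663279) ≈ 1628.8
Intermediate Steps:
J(Q, T) = 3 - Q
x = 45 (x = 3 - 1*(-42) = 3 + 42 = 45)
W(n) = 180*n**2 (W(n) = 4*(45*n**2) = 180*n**2)
sqrt(W(G(-26, -20)) + I) = sqrt(180*(-31)**2 + 2480136) = sqrt(180*961 + 2480136) = sqrt(172980 + 2480136) = sqrt(2653116) = 2*sqrt(663279)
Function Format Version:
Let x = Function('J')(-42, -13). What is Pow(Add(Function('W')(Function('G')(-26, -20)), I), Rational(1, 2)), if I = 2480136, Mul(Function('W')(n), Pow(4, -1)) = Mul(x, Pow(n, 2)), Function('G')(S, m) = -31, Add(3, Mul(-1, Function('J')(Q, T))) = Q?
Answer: Mul(2, Pow(663279, Rational(1, 2))) ≈ 1628.8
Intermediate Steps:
Function('J')(Q, T) = Add(3, Mul(-1, Q))
x = 45 (x = Add(3, Mul(-1, -42)) = Add(3, 42) = 45)
Function('W')(n) = Mul(180, Pow(n, 2)) (Function('W')(n) = Mul(4, Mul(45, Pow(n, 2))) = Mul(180, Pow(n, 2)))
Pow(Add(Function('W')(Function('G')(-26, -20)), I), Rational(1, 2)) = Pow(Add(Mul(180, Pow(-31, 2)), 2480136), Rational(1, 2)) = Pow(Add(Mul(180, 961), 2480136), Rational(1, 2)) = Pow(Add(172980, 2480136), Rational(1, 2)) = Pow(2653116, Rational(1, 2)) = Mul(2, Pow(663279, Rational(1, 2)))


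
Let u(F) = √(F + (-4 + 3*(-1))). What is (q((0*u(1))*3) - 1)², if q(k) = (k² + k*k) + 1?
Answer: 0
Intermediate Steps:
u(F) = √(-7 + F) (u(F) = √(F + (-4 - 3)) = √(F - 7) = √(-7 + F))
q(k) = 1 + 2*k² (q(k) = (k² + k²) + 1 = 2*k² + 1 = 1 + 2*k²)
(q((0*u(1))*3) - 1)² = ((1 + 2*((0*√(-7 + 1))*3)²) - 1)² = ((1 + 2*((0*√(-6))*3)²) - 1)² = ((1 + 2*((0*(I*√6))*3)²) - 1)² = ((1 + 2*(0*3)²) - 1)² = ((1 + 2*0²) - 1)² = ((1 + 2*0) - 1)² = ((1 + 0) - 1)² = (1 - 1)² = 0² = 0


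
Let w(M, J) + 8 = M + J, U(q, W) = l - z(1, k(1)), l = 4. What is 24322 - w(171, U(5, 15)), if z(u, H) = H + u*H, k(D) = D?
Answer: 24157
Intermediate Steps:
z(u, H) = H + H*u
U(q, W) = 2 (U(q, W) = 4 - (1 + 1) = 4 - 2 = 2)
w(M, J) = -8 + J + M (w(M, J) = -8 + (M + J) = -8 + (J + M) = -8 + J + M)
24322 - w(171, U(5, 15)) = 24322 - (-8 + 2 + 171) = 24322 - 1*165 = 24322 - 165 = 24157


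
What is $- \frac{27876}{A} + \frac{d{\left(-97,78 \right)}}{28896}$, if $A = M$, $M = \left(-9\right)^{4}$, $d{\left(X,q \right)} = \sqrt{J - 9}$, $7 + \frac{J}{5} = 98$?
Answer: $- \frac{9292}{2187} + \frac{\sqrt{446}}{28896} \approx -4.248$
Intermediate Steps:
$J = 455$ ($J = -35 + 5 \cdot 98 = -35 + 490 = 455$)
$d{\left(X,q \right)} = \sqrt{446}$ ($d{\left(X,q \right)} = \sqrt{455 - 9} = \sqrt{446}$)
$M = 6561$
$A = 6561$
$- \frac{27876}{A} + \frac{d{\left(-97,78 \right)}}{28896} = - \frac{27876}{6561} + \frac{\sqrt{446}}{28896} = \left(-27876\right) \frac{1}{6561} + \sqrt{446} \cdot \frac{1}{28896} = - \frac{9292}{2187} + \frac{\sqrt{446}}{28896}$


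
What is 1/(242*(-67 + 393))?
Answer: 1/78892 ≈ 1.2676e-5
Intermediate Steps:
1/(242*(-67 + 393)) = 1/(242*326) = 1/78892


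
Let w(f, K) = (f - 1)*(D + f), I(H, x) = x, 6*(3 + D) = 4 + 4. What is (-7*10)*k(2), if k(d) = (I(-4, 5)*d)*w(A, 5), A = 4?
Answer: -4900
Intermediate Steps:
D = -5/3 (D = -3 + (4 + 4)/6 = -3 + (⅙)*8 = -3 + 4/3 = -5/3 ≈ -1.6667)
w(f, K) = (-1 + f)*(-5/3 + f) (w(f, K) = (f - 1)*(-5/3 + f) = (-1 + f)*(-5/3 + f))
k(d) = 35*d (k(d) = (5*d)*(5/3 + 4² - 8/3*4) = (5*d)*(5/3 + 16 - 32/3) = (5*d)*7 = 35*d)
(-7*10)*k(2) = (-7*10)*(35*2) = -70*70 = -4900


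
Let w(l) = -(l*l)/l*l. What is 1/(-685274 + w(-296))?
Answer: -1/772890 ≈ -1.2938e-6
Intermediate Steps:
w(l) = -l² (w(l) = -l²/l*l = -l*l = -l²)
1/(-685274 + w(-296)) = 1/(-685274 - 1*(-296)²) = 1/(-685274 - 1*87616) = 1/(-685274 - 87616) = 1/(-772890) = -1/772890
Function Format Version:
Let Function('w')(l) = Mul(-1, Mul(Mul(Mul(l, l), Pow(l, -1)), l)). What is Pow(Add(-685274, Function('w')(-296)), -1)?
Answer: Rational(-1, 772890) ≈ -1.2938e-6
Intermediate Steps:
Function('w')(l) = Mul(-1, Pow(l, 2)) (Function('w')(l) = Mul(-1, Mul(Mul(Pow(l, 2), Pow(l, -1)), l)) = Mul(-1, Mul(l, l)) = Mul(-1, Pow(l, 2)))
Pow(Add(-685274, Function('w')(-296)), -1) = Pow(Add(-685274, Mul(-1, Pow(-296, 2))), -1) = Pow(Add(-685274, Mul(-1, 87616)), -1) = Pow(Add(-685274, -87616), -1) = Pow(-772890, -1) = Rational(-1, 772890)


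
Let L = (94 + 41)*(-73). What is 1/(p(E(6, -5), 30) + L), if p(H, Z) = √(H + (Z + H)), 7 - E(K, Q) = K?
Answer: -9855/97120993 - 4*√2/97120993 ≈ -0.00010153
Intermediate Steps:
E(K, Q) = 7 - K
L = -9855 (L = 135*(-73) = -9855)
p(H, Z) = √(Z + 2*H) (p(H, Z) = √(H + (H + Z)) = √(Z + 2*H))
1/(p(E(6, -5), 30) + L) = 1/(√(30 + 2*(7 - 1*6)) - 9855) = 1/(√(30 + 2*(7 - 6)) - 9855) = 1/(√(30 + 2*1) - 9855) = 1/(√(30 + 2) - 9855) = 1/(√32 - 9855) = 1/(4*√2 - 9855) = 1/(-9855 + 4*√2)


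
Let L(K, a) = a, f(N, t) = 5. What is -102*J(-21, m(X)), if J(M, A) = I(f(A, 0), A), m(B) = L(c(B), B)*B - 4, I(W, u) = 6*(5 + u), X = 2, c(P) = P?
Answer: -3060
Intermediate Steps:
I(W, u) = 30 + 6*u
m(B) = -4 + B**2 (m(B) = B*B - 4 = B**2 - 4 = -4 + B**2)
J(M, A) = 30 + 6*A
-102*J(-21, m(X)) = -102*(30 + 6*(-4 + 2**2)) = -102*(30 + 6*(-4 + 4)) = -102*(30 + 6*0) = -102*(30 + 0) = -102*30 = -3060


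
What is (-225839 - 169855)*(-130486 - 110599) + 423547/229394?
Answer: 21883244330001607/229394 ≈ 9.5396e+10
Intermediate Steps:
(-225839 - 169855)*(-130486 - 110599) + 423547/229394 = -395694*(-241085) + 423547*(1/229394) = 95395887990 + 423547/229394 = 21883244330001607/229394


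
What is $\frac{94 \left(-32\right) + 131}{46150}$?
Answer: $- \frac{2877}{46150} \approx -0.06234$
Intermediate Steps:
$\frac{94 \left(-32\right) + 131}{46150} = \left(-3008 + 131\right) \frac{1}{46150} = \left(-2877\right) \frac{1}{46150} = - \frac{2877}{46150}$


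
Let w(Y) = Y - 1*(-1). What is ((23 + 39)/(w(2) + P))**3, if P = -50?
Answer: -238328/103823 ≈ -2.2955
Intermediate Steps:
w(Y) = 1 + Y (w(Y) = Y + 1 = 1 + Y)
((23 + 39)/(w(2) + P))**3 = ((23 + 39)/((1 + 2) - 50))**3 = (62/(3 - 50))**3 = (62/(-47))**3 = (62*(-1/47))**3 = (-62/47)**3 = -238328/103823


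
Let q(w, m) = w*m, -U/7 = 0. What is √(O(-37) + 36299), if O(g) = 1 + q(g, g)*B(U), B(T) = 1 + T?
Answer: √37669 ≈ 194.08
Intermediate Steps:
U = 0 (U = -7*0 = 0)
q(w, m) = m*w
O(g) = 1 + g² (O(g) = 1 + (g*g)*(1 + 0) = 1 + g²*1 = 1 + g²)
√(O(-37) + 36299) = √((1 + (-37)²) + 36299) = √((1 + 1369) + 36299) = √(1370 + 36299) = √37669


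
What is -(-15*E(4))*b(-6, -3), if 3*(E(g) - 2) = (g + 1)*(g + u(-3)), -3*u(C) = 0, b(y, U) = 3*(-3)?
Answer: -1170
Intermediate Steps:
b(y, U) = -9
u(C) = 0 (u(C) = -⅓*0 = 0)
E(g) = 2 + g*(1 + g)/3 (E(g) = 2 + ((g + 1)*(g + 0))/3 = 2 + ((1 + g)*g)/3 = 2 + (g*(1 + g))/3 = 2 + g*(1 + g)/3)
-(-15*E(4))*b(-6, -3) = -(-15*(2 + (⅓)*4 + (⅓)*4²))*(-9) = -(-15*(2 + 4/3 + (⅓)*16))*(-9) = -(-15*(2 + 4/3 + 16/3))*(-9) = -(-15*26/3)*(-9) = -(-130)*(-9) = -1*1170 = -1170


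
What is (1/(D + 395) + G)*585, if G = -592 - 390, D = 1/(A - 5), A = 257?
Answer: -4398705450/7657 ≈ -5.7447e+5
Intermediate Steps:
D = 1/252 (D = 1/(257 - 5) = 1/252 ≈ 0.0039683)
G = -982
(1/(D + 395) + G)*585 = (1/(1/252 + 395) - 982)*585 = (1/(99541/252) - 982)*585 = (252/99541 - 982)*585 = -97749010/99541*585 = -4398705450/7657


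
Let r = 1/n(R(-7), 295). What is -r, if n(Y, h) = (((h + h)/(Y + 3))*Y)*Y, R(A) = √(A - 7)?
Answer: 3/8260 + I*√14/8260 ≈ 0.0003632 + 0.00045299*I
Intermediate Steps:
R(A) = √(-7 + A)
n(Y, h) = 2*h*Y²/(3 + Y) (n(Y, h) = (((2*h)/(3 + Y))*Y)*Y = ((2*h/(3 + Y))*Y)*Y = (2*Y*h/(3 + Y))*Y = 2*h*Y²/(3 + Y))
r = -3/8260 - I*√14/8260 (r = 1/(2*295*(√(-7 - 7))²/(3 + √(-7 - 7))) = 1/(2*295*(√(-14))²/(3 + √(-14))) = 1/(2*295*(I*√14)²/(3 + I*√14)) = 1/(2*295*(-14)/(3 + I*√14)) = 1/(-8260/(3 + I*√14)) = -3/8260 - I*√14/8260 ≈ -0.0003632 - 0.00045299*I)
-r = -(-3/8260 - I*√14/8260) = 3/8260 + I*√14/8260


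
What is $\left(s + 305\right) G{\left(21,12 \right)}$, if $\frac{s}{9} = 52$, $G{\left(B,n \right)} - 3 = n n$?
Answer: $113631$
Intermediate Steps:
$G{\left(B,n \right)} = 3 + n^{2}$ ($G{\left(B,n \right)} = 3 + n n = 3 + n^{2}$)
$s = 468$ ($s = 9 \cdot 52 = 468$)
$\left(s + 305\right) G{\left(21,12 \right)} = \left(468 + 305\right) \left(3 + 12^{2}\right) = 773 \left(3 + 144\right) = 773 \cdot 147 = 113631$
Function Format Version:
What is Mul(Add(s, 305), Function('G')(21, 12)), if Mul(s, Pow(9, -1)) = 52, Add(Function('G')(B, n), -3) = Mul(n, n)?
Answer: 113631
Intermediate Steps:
Function('G')(B, n) = Add(3, Pow(n, 2)) (Function('G')(B, n) = Add(3, Mul(n, n)) = Add(3, Pow(n, 2)))
s = 468 (s = Mul(9, 52) = 468)
Mul(Add(s, 305), Function('G')(21, 12)) = Mul(Add(468, 305), Add(3, Pow(12, 2))) = Mul(773, Add(3, 144)) = Mul(773, 147) = 113631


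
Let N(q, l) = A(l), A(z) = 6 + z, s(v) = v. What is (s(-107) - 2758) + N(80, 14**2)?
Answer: -2663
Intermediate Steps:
N(q, l) = 6 + l
(s(-107) - 2758) + N(80, 14**2) = (-107 - 2758) + (6 + 14**2) = -2865 + (6 + 196) = -2865 + 202 = -2663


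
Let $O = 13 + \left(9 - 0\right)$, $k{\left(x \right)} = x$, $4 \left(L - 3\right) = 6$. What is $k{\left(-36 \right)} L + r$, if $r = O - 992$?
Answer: $-1132$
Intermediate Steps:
$L = \frac{9}{2}$ ($L = 3 + \frac{1}{4} \cdot 6 = 3 + \frac{3}{2} = \frac{9}{2} \approx 4.5$)
$O = 22$ ($O = 13 + \left(9 + 0\right) = 13 + 9 = 22$)
$r = -970$ ($r = 22 - 992 = -970$)
$k{\left(-36 \right)} L + r = \left(-36\right) \frac{9}{2} - 970 = -162 - 970 = -1132$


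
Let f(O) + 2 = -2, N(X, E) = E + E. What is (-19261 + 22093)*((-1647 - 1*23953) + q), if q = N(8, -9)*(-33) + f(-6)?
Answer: -70828320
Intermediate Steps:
N(X, E) = 2*E
f(O) = -4 (f(O) = -2 - 2 = -4)
q = 590 (q = (2*(-9))*(-33) - 4 = -18*(-33) - 4 = 594 - 4 = 590)
(-19261 + 22093)*((-1647 - 1*23953) + q) = (-19261 + 22093)*((-1647 - 1*23953) + 590) = 2832*((-1647 - 23953) + 590) = 2832*(-25600 + 590) = 2832*(-25010) = -70828320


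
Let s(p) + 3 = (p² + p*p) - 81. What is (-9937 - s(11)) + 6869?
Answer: -3226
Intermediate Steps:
s(p) = -84 + 2*p² (s(p) = -3 + ((p² + p*p) - 81) = -3 + ((p² + p²) - 81) = -3 + (2*p² - 81) = -3 + (-81 + 2*p²) = -84 + 2*p²)
(-9937 - s(11)) + 6869 = (-9937 - (-84 + 2*11²)) + 6869 = (-9937 - (-84 + 2*121)) + 6869 = (-9937 - (-84 + 242)) + 6869 = (-9937 - 1*158) + 6869 = (-9937 - 158) + 6869 = -10095 + 6869 = -3226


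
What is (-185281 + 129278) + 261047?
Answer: 205044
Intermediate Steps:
(-185281 + 129278) + 261047 = -56003 + 261047 = 205044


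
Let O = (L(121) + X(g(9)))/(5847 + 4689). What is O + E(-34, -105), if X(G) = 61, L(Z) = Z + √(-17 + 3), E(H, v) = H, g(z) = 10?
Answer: -179021/5268 + I*√14/10536 ≈ -33.983 + 0.00035513*I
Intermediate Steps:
L(Z) = Z + I*√14 (L(Z) = Z + √(-14) = Z + I*√14)
O = 91/5268 + I*√14/10536 (O = ((121 + I*√14) + 61)/(5847 + 4689) = (182 + I*√14)/10536 = (182 + I*√14)*(1/10536) = 91/5268 + I*√14/10536 ≈ 0.017274 + 0.00035513*I)
O + E(-34, -105) = (91/5268 + I*√14/10536) - 34 = -179021/5268 + I*√14/10536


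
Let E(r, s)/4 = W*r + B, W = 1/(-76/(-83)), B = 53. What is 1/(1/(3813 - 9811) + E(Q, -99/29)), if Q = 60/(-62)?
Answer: 3532822/734022655 ≈ 0.0048130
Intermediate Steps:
Q = -30/31 (Q = 60*(-1/62) = -30/31 ≈ -0.96774)
W = 83/76 (W = 1/(-76*(-1/83)) = 1/(76/83) = 83/76 ≈ 1.0921)
E(r, s) = 212 + 83*r/19 (E(r, s) = 4*(83*r/76 + 53) = 4*(53 + 83*r/76) = 212 + 83*r/19)
1/(1/(3813 - 9811) + E(Q, -99/29)) = 1/(1/(3813 - 9811) + (212 + (83/19)*(-30/31))) = 1/(1/(-5998) + (212 - 2490/589)) = 1/(-1/5998 + 122378/589) = 1/(734022655/3532822) = 3532822/734022655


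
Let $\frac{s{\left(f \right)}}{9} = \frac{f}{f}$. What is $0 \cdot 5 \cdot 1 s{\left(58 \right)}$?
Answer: $0$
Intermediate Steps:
$s{\left(f \right)} = 9$ ($s{\left(f \right)} = 9 \frac{f}{f} = 9 \cdot 1 = 9$)
$0 \cdot 5 \cdot 1 s{\left(58 \right)} = 0 \cdot 5 \cdot 1 \cdot 9 = 0 \cdot 1 \cdot 9 = 0 \cdot 9 = 0$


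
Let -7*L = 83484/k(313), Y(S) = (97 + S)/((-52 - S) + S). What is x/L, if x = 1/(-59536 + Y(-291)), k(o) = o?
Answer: 28483/64609895538 ≈ 4.4085e-7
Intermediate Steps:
Y(S) = -97/52 - S/52 (Y(S) = (97 + S)/(-52) = (97 + S)*(-1/52) = -97/52 - S/52)
L = -83484/2191 (L = -83484/(7*313) = -⅐*83484/313 = -83484/2191 ≈ -38.103)
x = -26/1547839 (x = 1/(-59536 + (-97/52 - 1/52*(-291))) = 1/(-59536 + (-97/52 + 291/52)) = 1/(-59536 + 97/26) = 1/(-1547839/26) = -26/1547839 ≈ -1.6798e-5)
x/L = -26/(1547839*(-83484/2191)) = -26/1547839*(-2191/83484) = 28483/64609895538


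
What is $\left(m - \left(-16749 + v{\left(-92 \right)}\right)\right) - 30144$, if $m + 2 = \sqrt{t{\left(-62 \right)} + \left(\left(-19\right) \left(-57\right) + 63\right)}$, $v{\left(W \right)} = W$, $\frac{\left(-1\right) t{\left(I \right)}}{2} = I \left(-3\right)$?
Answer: $-13305 + 3 \sqrt{86} \approx -13277.0$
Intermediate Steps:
$t{\left(I \right)} = 6 I$ ($t{\left(I \right)} = - 2 I \left(-3\right) = - 2 \left(- 3 I\right) = 6 I$)
$m = -2 + 3 \sqrt{86}$ ($m = -2 + \sqrt{6 \left(-62\right) + \left(\left(-19\right) \left(-57\right) + 63\right)} = -2 + \sqrt{-372 + \left(1083 + 63\right)} = -2 + \sqrt{-372 + 1146} = -2 + \sqrt{774} = -2 + 3 \sqrt{86} \approx 25.821$)
$\left(m - \left(-16749 + v{\left(-92 \right)}\right)\right) - 30144 = \left(\left(-2 + 3 \sqrt{86}\right) + \left(16749 - -92\right)\right) - 30144 = \left(\left(-2 + 3 \sqrt{86}\right) + \left(16749 + 92\right)\right) - 30144 = \left(\left(-2 + 3 \sqrt{86}\right) + 16841\right) - 30144 = \left(16839 + 3 \sqrt{86}\right) - 30144 = -13305 + 3 \sqrt{86}$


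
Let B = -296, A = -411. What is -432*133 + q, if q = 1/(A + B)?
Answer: -40621393/707 ≈ -57456.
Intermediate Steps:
q = -1/707 (q = 1/(-411 - 296) = 1/(-707) = -1/707 ≈ -0.0014144)
-432*133 + q = -432*133 - 1/707 = -57456 - 1/707 = -40621393/707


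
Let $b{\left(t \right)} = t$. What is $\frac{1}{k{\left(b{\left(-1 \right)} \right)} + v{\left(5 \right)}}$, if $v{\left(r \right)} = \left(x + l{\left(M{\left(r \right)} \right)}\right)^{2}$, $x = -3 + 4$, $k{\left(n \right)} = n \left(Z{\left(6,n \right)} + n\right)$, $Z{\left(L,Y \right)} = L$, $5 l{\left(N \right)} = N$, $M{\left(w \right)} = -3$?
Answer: $- \frac{25}{121} \approx -0.20661$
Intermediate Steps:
$l{\left(N \right)} = \frac{N}{5}$
$k{\left(n \right)} = n \left(6 + n\right)$
$x = 1$
$v{\left(r \right)} = \frac{4}{25}$ ($v{\left(r \right)} = \left(1 + \frac{1}{5} \left(-3\right)\right)^{2} = \left(1 - \frac{3}{5}\right)^{2} = \left(\frac{2}{5}\right)^{2} = \frac{4}{25}$)
$\frac{1}{k{\left(b{\left(-1 \right)} \right)} + v{\left(5 \right)}} = \frac{1}{- (6 - 1) + \frac{4}{25}} = \frac{1}{\left(-1\right) 5 + \frac{4}{25}} = \frac{1}{-5 + \frac{4}{25}} = \frac{1}{- \frac{121}{25}} = - \frac{25}{121}$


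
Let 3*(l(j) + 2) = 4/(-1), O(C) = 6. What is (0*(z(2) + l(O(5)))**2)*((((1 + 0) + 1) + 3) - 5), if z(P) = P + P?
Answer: 0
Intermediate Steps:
z(P) = 2*P
l(j) = -10/3 (l(j) = -2 + (4/(-1))/3 = -2 + (4*(-1))/3 = -2 + (1/3)*(-4) = -2 - 4/3 = -10/3)
(0*(z(2) + l(O(5)))**2)*((((1 + 0) + 1) + 3) - 5) = (0*(2*2 - 10/3)**2)*((((1 + 0) + 1) + 3) - 5) = (0*(4 - 10/3)**2)*(((1 + 1) + 3) - 5) = (0*(2/3)**2)*((2 + 3) - 5) = (0*(4/9))*(5 - 5) = 0*0 = 0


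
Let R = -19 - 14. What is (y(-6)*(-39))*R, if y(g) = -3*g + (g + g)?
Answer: 7722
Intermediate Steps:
y(g) = -g (y(g) = -3*g + 2*g = -g)
R = -33
(y(-6)*(-39))*R = (-1*(-6)*(-39))*(-33) = (6*(-39))*(-33) = -234*(-33) = 7722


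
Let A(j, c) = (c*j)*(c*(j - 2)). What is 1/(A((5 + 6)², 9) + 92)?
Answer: 1/1166411 ≈ 8.5733e-7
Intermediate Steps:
A(j, c) = j*c²*(-2 + j) (A(j, c) = (c*j)*(c*(-2 + j)) = j*c²*(-2 + j))
1/(A((5 + 6)², 9) + 92) = 1/((5 + 6)²*9²*(-2 + (5 + 6)²) + 92) = 1/(11²*81*(-2 + 11²) + 92) = 1/(121*81*(-2 + 121) + 92) = 1/(121*81*119 + 92) = 1/(1166319 + 92) = 1/1166411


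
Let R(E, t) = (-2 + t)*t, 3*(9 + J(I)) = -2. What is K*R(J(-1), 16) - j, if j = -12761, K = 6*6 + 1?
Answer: 21049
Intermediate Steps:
J(I) = -29/3 (J(I) = -9 + (1/3)*(-2) = -9 - 2/3 = -29/3)
R(E, t) = t*(-2 + t)
K = 37 (K = 36 + 1 = 37)
K*R(J(-1), 16) - j = 37*(16*(-2 + 16)) - 1*(-12761) = 37*(16*14) + 12761 = 37*224 + 12761 = 8288 + 12761 = 21049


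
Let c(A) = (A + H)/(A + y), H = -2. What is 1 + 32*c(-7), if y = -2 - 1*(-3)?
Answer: 49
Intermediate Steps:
y = 1 (y = -2 + 3 = 1)
c(A) = (-2 + A)/(1 + A) (c(A) = (A - 2)/(A + 1) = (-2 + A)/(1 + A))
1 + 32*c(-7) = 1 + 32*((-2 - 7)/(1 - 7)) = 1 + 32*(-9/(-6)) = 1 + 32*(-⅙*(-9)) = 1 + 32*(3/2) = 1 + 48 = 49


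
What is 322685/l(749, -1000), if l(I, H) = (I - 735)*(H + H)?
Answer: -64537/5600 ≈ -11.524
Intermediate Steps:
l(I, H) = 2*H*(-735 + I) (l(I, H) = (-735 + I)*(2*H) = 2*H*(-735 + I))
322685/l(749, -1000) = 322685/((2*(-1000)*(-735 + 749))) = 322685/((2*(-1000)*14)) = 322685/(-28000) = 322685*(-1/28000) = -64537/5600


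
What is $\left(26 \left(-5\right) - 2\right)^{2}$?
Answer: $17424$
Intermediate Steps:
$\left(26 \left(-5\right) - 2\right)^{2} = \left(-130 - 2\right)^{2} = \left(-132\right)^{2} = 17424$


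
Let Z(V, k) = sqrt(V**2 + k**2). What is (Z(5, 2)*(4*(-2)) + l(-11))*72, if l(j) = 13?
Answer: 936 - 576*sqrt(29) ≈ -2165.9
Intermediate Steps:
(Z(5, 2)*(4*(-2)) + l(-11))*72 = (sqrt(5**2 + 2**2)*(4*(-2)) + 13)*72 = (sqrt(25 + 4)*(-8) + 13)*72 = (sqrt(29)*(-8) + 13)*72 = (-8*sqrt(29) + 13)*72 = (13 - 8*sqrt(29))*72 = 936 - 576*sqrt(29)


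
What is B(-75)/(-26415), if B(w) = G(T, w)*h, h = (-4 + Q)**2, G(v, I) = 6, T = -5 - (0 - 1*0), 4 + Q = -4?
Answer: -96/2935 ≈ -0.032709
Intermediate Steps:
Q = -8 (Q = -4 - 4 = -8)
T = -5 (T = -5 - (0 + 0) = -5 - 1*0 = -5 + 0 = -5)
h = 144 (h = (-4 - 8)**2 = (-12)**2 = 144)
B(w) = 864 (B(w) = 6*144 = 864)
B(-75)/(-26415) = 864/(-26415) = 864*(-1/26415) = -96/2935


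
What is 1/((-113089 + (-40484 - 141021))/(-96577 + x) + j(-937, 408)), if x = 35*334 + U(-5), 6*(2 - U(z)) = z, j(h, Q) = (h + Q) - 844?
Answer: -13765/18851573 ≈ -0.00073018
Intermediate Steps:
j(h, Q) = -844 + Q + h (j(h, Q) = (Q + h) - 844 = -844 + Q + h)
U(z) = 2 - z/6
x = 70157/6 (x = 35*334 + (2 - ⅙*(-5)) = 11690 + (2 + ⅚) = 11690 + 17/6 = 70157/6 ≈ 11693.)
1/((-113089 + (-40484 - 141021))/(-96577 + x) + j(-937, 408)) = 1/((-113089 + (-40484 - 141021))/(-96577 + 70157/6) + (-844 + 408 - 937)) = 1/((-113089 - 181505)/(-509305/6) - 1373) = 1/(-294594*(-6/509305) - 1373) = 1/(47772/13765 - 1373) = 1/(-18851573/13765) = -13765/18851573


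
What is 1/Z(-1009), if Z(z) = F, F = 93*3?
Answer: 1/279 ≈ 0.0035842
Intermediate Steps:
F = 279
Z(z) = 279
1/Z(-1009) = 1/279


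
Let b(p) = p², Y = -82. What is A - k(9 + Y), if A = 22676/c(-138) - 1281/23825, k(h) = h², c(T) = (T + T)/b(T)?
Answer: -37404608006/23825 ≈ -1.5700e+6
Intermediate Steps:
c(T) = 2/T (c(T) = (T + T)/(T²) = (2*T)/T² = 2/T)
A = -37277644581/23825 (A = 22676/((2/(-138))) - 1281/23825 = 22676/((2*(-1/138))) - 1281*1/23825 = 22676/(-1/69) - 1281/23825 = 22676*(-69) - 1281/23825 = -1564644 - 1281/23825 = -37277644581/23825 ≈ -1.5646e+6)
A - k(9 + Y) = -37277644581/23825 - (9 - 82)² = -37277644581/23825 - 1*(-73)² = -37277644581/23825 - 1*5329 = -37277644581/23825 - 5329 = -37404608006/23825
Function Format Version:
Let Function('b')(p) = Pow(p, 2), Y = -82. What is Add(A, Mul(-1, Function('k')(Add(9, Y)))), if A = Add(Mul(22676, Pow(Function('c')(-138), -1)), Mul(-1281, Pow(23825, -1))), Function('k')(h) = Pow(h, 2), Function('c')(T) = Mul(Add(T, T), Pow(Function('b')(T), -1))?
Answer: Rational(-37404608006, 23825) ≈ -1.5700e+6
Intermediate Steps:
Function('c')(T) = Mul(2, Pow(T, -1)) (Function('c')(T) = Mul(Add(T, T), Pow(Pow(T, 2), -1)) = Mul(Mul(2, T), Pow(T, -2)) = Mul(2, Pow(T, -1)))
A = Rational(-37277644581, 23825) (A = Add(Mul(22676, Pow(Mul(2, Pow(-138, -1)), -1)), Mul(-1281, Pow(23825, -1))) = Add(Mul(22676, Pow(Mul(2, Rational(-1, 138)), -1)), Mul(-1281, Rational(1, 23825))) = Add(Mul(22676, Pow(Rational(-1, 69), -1)), Rational(-1281, 23825)) = Add(Mul(22676, -69), Rational(-1281, 23825)) = Add(-1564644, Rational(-1281, 23825)) = Rational(-37277644581, 23825) ≈ -1.5646e+6)
Add(A, Mul(-1, Function('k')(Add(9, Y)))) = Add(Rational(-37277644581, 23825), Mul(-1, Pow(Add(9, -82), 2))) = Add(Rational(-37277644581, 23825), Mul(-1, Pow(-73, 2))) = Add(Rational(-37277644581, 23825), Mul(-1, 5329)) = Add(Rational(-37277644581, 23825), -5329) = Rational(-37404608006, 23825)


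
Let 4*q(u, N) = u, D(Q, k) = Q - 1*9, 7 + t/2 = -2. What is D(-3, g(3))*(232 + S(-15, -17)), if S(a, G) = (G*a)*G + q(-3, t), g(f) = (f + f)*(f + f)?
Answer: 49245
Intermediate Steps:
g(f) = 4*f² (g(f) = (2*f)*(2*f) = 4*f²)
t = -18 (t = -14 + 2*(-2) = -14 - 4 = -18)
D(Q, k) = -9 + Q (D(Q, k) = Q - 9 = -9 + Q)
q(u, N) = u/4
S(a, G) = -¾ + a*G² (S(a, G) = (G*a)*G + (¼)*(-3) = a*G² - ¾ = -¾ + a*G²)
D(-3, g(3))*(232 + S(-15, -17)) = (-9 - 3)*(232 + (-¾ - 15*(-17)²)) = -12*(232 + (-¾ - 15*289)) = -12*(232 + (-¾ - 4335)) = -12*(232 - 17343/4) = -12*(-16415/4) = 49245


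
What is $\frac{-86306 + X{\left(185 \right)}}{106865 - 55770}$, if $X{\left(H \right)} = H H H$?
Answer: $\frac{6245319}{51095} \approx 122.23$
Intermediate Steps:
$X{\left(H \right)} = H^{3}$ ($X{\left(H \right)} = H^{2} H = H^{3}$)
$\frac{-86306 + X{\left(185 \right)}}{106865 - 55770} = \frac{-86306 + 185^{3}}{106865 - 55770} = \frac{-86306 + 6331625}{51095} = 6245319 \cdot \frac{1}{51095} = \frac{6245319}{51095}$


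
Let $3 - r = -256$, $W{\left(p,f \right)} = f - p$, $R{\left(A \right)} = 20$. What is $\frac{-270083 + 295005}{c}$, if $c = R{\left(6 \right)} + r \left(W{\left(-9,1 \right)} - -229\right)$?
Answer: $\frac{24922}{61921} \approx 0.40248$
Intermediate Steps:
$r = 259$ ($r = 3 - -256 = 3 + 256 = 259$)
$c = 61921$ ($c = 20 + 259 \left(\left(1 - -9\right) - -229\right) = 20 + 259 \left(\left(1 + 9\right) + 229\right) = 20 + 259 \left(10 + 229\right) = 20 + 259 \cdot 239 = 20 + 61901 = 61921$)
$\frac{-270083 + 295005}{c} = \frac{-270083 + 295005}{61921} = 24922 \cdot \frac{1}{61921} = \frac{24922}{61921}$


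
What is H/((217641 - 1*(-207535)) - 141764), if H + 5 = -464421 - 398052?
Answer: -431239/141706 ≈ -3.0432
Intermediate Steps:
H = -862478 (H = -5 + (-464421 - 398052) = -5 - 862473 = -862478)
H/((217641 - 1*(-207535)) - 141764) = -862478/((217641 - 1*(-207535)) - 141764) = -862478/((217641 + 207535) - 141764) = -862478/(425176 - 141764) = -862478/283412 = -862478*1/283412 = -431239/141706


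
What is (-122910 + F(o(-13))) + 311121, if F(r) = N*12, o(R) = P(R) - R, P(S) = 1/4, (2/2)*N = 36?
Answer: 188643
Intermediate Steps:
N = 36
P(S) = ¼
o(R) = ¼ - R
F(r) = 432 (F(r) = 36*12 = 432)
(-122910 + F(o(-13))) + 311121 = (-122910 + 432) + 311121 = -122478 + 311121 = 188643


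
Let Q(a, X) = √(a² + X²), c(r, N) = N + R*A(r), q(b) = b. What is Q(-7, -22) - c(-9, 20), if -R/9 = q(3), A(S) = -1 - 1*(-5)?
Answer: 88 + √533 ≈ 111.09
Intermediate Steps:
A(S) = 4 (A(S) = -1 + 5 = 4)
R = -27 (R = -9*3 = -27)
c(r, N) = -108 + N (c(r, N) = N - 27*4 = N - 108 = -108 + N)
Q(a, X) = √(X² + a²)
Q(-7, -22) - c(-9, 20) = √((-22)² + (-7)²) - (-108 + 20) = √(484 + 49) - 1*(-88) = √533 + 88 = 88 + √533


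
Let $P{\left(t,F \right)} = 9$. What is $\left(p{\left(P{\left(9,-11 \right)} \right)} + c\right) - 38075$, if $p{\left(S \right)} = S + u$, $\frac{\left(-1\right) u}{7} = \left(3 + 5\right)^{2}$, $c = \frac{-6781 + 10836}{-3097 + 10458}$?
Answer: $- \frac{283497499}{7361} \approx -38513.0$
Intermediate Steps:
$c = \frac{4055}{7361} \approx 0.55088$
$u = -448$ ($u = - 7 \left(3 + 5\right)^{2} = - 7 \cdot 8^{2} = \left(-7\right) 64 = -448$)
$p{\left(S \right)} = -448 + S$ ($p{\left(S \right)} = S - 448 = -448 + S$)
$\left(p{\left(P{\left(9,-11 \right)} \right)} + c\right) - 38075 = \left(\left(-448 + 9\right) + \frac{4055}{7361}\right) - 38075 = \left(-439 + \frac{4055}{7361}\right) - 38075 = - \frac{3227424}{7361} - 38075 = - \frac{283497499}{7361}$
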